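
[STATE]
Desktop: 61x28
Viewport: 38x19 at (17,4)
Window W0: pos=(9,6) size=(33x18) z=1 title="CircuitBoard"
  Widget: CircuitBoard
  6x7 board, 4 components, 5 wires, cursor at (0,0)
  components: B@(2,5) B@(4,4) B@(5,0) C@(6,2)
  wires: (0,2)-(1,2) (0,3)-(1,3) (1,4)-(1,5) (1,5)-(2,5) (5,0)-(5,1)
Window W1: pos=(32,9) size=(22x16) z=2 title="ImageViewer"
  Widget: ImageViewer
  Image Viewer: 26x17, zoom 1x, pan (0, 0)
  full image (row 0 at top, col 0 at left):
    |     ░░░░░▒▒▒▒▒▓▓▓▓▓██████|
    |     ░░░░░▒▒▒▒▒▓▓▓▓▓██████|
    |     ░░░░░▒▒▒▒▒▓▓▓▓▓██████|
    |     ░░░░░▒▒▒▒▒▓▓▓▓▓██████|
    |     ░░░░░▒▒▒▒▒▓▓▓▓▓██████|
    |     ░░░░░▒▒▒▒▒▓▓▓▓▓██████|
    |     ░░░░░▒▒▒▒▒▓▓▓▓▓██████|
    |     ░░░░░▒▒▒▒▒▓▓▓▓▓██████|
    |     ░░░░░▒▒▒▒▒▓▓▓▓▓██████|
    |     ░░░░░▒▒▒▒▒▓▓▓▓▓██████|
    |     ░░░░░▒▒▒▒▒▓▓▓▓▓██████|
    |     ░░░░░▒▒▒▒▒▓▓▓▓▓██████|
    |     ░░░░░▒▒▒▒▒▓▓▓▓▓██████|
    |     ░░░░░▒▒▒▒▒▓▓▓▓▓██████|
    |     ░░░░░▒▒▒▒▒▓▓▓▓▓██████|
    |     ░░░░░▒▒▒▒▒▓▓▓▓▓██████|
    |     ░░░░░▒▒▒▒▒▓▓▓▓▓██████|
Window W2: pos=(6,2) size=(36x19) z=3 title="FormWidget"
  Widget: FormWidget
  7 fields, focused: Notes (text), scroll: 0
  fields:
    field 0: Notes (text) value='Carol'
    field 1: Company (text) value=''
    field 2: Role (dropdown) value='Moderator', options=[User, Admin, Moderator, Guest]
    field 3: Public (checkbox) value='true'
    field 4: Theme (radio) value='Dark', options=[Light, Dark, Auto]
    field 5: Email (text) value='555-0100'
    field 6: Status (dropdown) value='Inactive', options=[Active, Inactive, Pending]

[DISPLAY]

────────────────────────┨             
    [Carol             ]┃             
    [                  ]┃             
    [Moderator        ▼]┃             
    [x]                 ┃             
    ( ) Light  (●) Dark ┃━━━━━━━━━━━┓ 
    [555-0100          ]┃wer        ┃ 
    [Inactive         ▼]┃───────────┨ 
                        ┃░▒▒▒▒▒▓▓▓▓▓┃ 
                        ┃░▒▒▒▒▒▓▓▓▓▓┃ 
                        ┃░▒▒▒▒▒▓▓▓▓▓┃ 
                        ┃░▒▒▒▒▒▓▓▓▓▓┃ 
                        ┃░▒▒▒▒▒▓▓▓▓▓┃ 
                        ┃░▒▒▒▒▒▓▓▓▓▓┃ 
                        ┃░▒▒▒▒▒▓▓▓▓▓┃ 
                        ┃░▒▒▒▒▒▓▓▓▓▓┃ 
━━━━━━━━━━━━━━━━━━━━━━━━┛░▒▒▒▒▒▓▓▓▓▓┃ 
               ┃     ░░░░░▒▒▒▒▒▓▓▓▓▓┃ 
     C         ┃     ░░░░░▒▒▒▒▒▓▓▓▓▓┃ 


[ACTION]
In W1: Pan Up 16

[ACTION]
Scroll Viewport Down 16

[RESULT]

    ( ) Light  (●) Dark ┃━━━━━━━━━━━┓ 
    [555-0100          ]┃wer        ┃ 
    [Inactive         ▼]┃───────────┨ 
                        ┃░▒▒▒▒▒▓▓▓▓▓┃ 
                        ┃░▒▒▒▒▒▓▓▓▓▓┃ 
                        ┃░▒▒▒▒▒▓▓▓▓▓┃ 
                        ┃░▒▒▒▒▒▓▓▓▓▓┃ 
                        ┃░▒▒▒▒▒▓▓▓▓▓┃ 
                        ┃░▒▒▒▒▒▓▓▓▓▓┃ 
                        ┃░▒▒▒▒▒▓▓▓▓▓┃ 
                        ┃░▒▒▒▒▒▓▓▓▓▓┃ 
━━━━━━━━━━━━━━━━━━━━━━━━┛░▒▒▒▒▒▓▓▓▓▓┃ 
               ┃     ░░░░░▒▒▒▒▒▓▓▓▓▓┃ 
     C         ┃     ░░░░░▒▒▒▒▒▓▓▓▓▓┃ 
━━━━━━━━━━━━━━━┃     ░░░░░▒▒▒▒▒▓▓▓▓▓┃ 
               ┗━━━━━━━━━━━━━━━━━━━━┛ 
                                      
                                      
                                      


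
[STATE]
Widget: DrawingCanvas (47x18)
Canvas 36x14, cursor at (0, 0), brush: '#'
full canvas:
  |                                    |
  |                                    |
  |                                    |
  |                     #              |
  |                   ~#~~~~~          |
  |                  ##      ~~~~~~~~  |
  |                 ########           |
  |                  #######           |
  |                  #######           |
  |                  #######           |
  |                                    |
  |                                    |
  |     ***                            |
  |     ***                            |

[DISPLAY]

+                                              
                                               
                                               
                     #                         
                   ~#~~~~~                     
                  ##      ~~~~~~~~             
                 ########                      
                  #######                      
                  #######                      
                  #######                      
                                               
                                               
     ***                                       
     ***                                       
                                               
                                               
                                               
                                               


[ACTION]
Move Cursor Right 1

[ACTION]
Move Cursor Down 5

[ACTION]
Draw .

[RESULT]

                                               
                                               
                                               
                     #                         
                   ~#~~~~~                     
 .                ##      ~~~~~~~~             
                 ########                      
                  #######                      
                  #######                      
                  #######                      
                                               
                                               
     ***                                       
     ***                                       
                                               
                                               
                                               
                                               


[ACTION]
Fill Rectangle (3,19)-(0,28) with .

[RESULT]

                   ..........                  
                   ..........                  
                   ..........                  
                   ..........                  
                   ~#~~~~~                     
 .                ##      ~~~~~~~~             
                 ########                      
                  #######                      
                  #######                      
                  #######                      
                                               
                                               
     ***                                       
     ***                                       
                                               
                                               
                                               
                                               


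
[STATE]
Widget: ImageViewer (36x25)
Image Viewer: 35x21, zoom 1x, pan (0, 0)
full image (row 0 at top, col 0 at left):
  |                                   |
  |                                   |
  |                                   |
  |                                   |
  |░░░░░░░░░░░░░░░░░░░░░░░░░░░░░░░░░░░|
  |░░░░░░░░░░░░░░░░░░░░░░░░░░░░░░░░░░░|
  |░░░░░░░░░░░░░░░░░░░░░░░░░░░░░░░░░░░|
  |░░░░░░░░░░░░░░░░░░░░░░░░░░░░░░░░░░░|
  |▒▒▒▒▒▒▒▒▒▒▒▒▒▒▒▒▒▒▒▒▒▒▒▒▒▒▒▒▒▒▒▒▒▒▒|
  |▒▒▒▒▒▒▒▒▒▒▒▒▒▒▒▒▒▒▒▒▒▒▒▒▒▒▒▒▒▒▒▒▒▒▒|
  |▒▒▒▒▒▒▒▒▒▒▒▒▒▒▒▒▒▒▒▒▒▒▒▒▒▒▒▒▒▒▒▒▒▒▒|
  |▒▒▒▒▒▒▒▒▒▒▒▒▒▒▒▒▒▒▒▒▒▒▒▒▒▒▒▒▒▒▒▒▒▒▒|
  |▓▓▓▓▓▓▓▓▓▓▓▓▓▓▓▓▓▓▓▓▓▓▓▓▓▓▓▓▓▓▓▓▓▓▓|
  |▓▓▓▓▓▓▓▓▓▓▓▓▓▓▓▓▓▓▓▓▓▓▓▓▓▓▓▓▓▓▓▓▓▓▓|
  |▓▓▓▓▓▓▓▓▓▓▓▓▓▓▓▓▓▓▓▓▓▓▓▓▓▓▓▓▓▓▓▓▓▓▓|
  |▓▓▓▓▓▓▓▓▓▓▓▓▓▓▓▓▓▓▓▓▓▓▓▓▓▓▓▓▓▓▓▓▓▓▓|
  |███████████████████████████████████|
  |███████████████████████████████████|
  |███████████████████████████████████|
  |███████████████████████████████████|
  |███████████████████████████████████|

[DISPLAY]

                                    
                                    
                                    
                                    
░░░░░░░░░░░░░░░░░░░░░░░░░░░░░░░░░░░ 
░░░░░░░░░░░░░░░░░░░░░░░░░░░░░░░░░░░ 
░░░░░░░░░░░░░░░░░░░░░░░░░░░░░░░░░░░ 
░░░░░░░░░░░░░░░░░░░░░░░░░░░░░░░░░░░ 
▒▒▒▒▒▒▒▒▒▒▒▒▒▒▒▒▒▒▒▒▒▒▒▒▒▒▒▒▒▒▒▒▒▒▒ 
▒▒▒▒▒▒▒▒▒▒▒▒▒▒▒▒▒▒▒▒▒▒▒▒▒▒▒▒▒▒▒▒▒▒▒ 
▒▒▒▒▒▒▒▒▒▒▒▒▒▒▒▒▒▒▒▒▒▒▒▒▒▒▒▒▒▒▒▒▒▒▒ 
▒▒▒▒▒▒▒▒▒▒▒▒▒▒▒▒▒▒▒▒▒▒▒▒▒▒▒▒▒▒▒▒▒▒▒ 
▓▓▓▓▓▓▓▓▓▓▓▓▓▓▓▓▓▓▓▓▓▓▓▓▓▓▓▓▓▓▓▓▓▓▓ 
▓▓▓▓▓▓▓▓▓▓▓▓▓▓▓▓▓▓▓▓▓▓▓▓▓▓▓▓▓▓▓▓▓▓▓ 
▓▓▓▓▓▓▓▓▓▓▓▓▓▓▓▓▓▓▓▓▓▓▓▓▓▓▓▓▓▓▓▓▓▓▓ 
▓▓▓▓▓▓▓▓▓▓▓▓▓▓▓▓▓▓▓▓▓▓▓▓▓▓▓▓▓▓▓▓▓▓▓ 
███████████████████████████████████ 
███████████████████████████████████ 
███████████████████████████████████ 
███████████████████████████████████ 
███████████████████████████████████ 
                                    
                                    
                                    
                                    


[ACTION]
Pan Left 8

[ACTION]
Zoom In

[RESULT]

                                    
                                    
                                    
                                    
                                    
                                    
                                    
                                    
░░░░░░░░░░░░░░░░░░░░░░░░░░░░░░░░░░░░
░░░░░░░░░░░░░░░░░░░░░░░░░░░░░░░░░░░░
░░░░░░░░░░░░░░░░░░░░░░░░░░░░░░░░░░░░
░░░░░░░░░░░░░░░░░░░░░░░░░░░░░░░░░░░░
░░░░░░░░░░░░░░░░░░░░░░░░░░░░░░░░░░░░
░░░░░░░░░░░░░░░░░░░░░░░░░░░░░░░░░░░░
░░░░░░░░░░░░░░░░░░░░░░░░░░░░░░░░░░░░
░░░░░░░░░░░░░░░░░░░░░░░░░░░░░░░░░░░░
▒▒▒▒▒▒▒▒▒▒▒▒▒▒▒▒▒▒▒▒▒▒▒▒▒▒▒▒▒▒▒▒▒▒▒▒
▒▒▒▒▒▒▒▒▒▒▒▒▒▒▒▒▒▒▒▒▒▒▒▒▒▒▒▒▒▒▒▒▒▒▒▒
▒▒▒▒▒▒▒▒▒▒▒▒▒▒▒▒▒▒▒▒▒▒▒▒▒▒▒▒▒▒▒▒▒▒▒▒
▒▒▒▒▒▒▒▒▒▒▒▒▒▒▒▒▒▒▒▒▒▒▒▒▒▒▒▒▒▒▒▒▒▒▒▒
▒▒▒▒▒▒▒▒▒▒▒▒▒▒▒▒▒▒▒▒▒▒▒▒▒▒▒▒▒▒▒▒▒▒▒▒
▒▒▒▒▒▒▒▒▒▒▒▒▒▒▒▒▒▒▒▒▒▒▒▒▒▒▒▒▒▒▒▒▒▒▒▒
▒▒▒▒▒▒▒▒▒▒▒▒▒▒▒▒▒▒▒▒▒▒▒▒▒▒▒▒▒▒▒▒▒▒▒▒
▒▒▒▒▒▒▒▒▒▒▒▒▒▒▒▒▒▒▒▒▒▒▒▒▒▒▒▒▒▒▒▒▒▒▒▒
▓▓▓▓▓▓▓▓▓▓▓▓▓▓▓▓▓▓▓▓▓▓▓▓▓▓▓▓▓▓▓▓▓▓▓▓


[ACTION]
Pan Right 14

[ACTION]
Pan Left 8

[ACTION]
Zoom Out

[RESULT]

                                    
                                    
                                    
                                    
░░░░░░░░░░░░░░░░░░░░░░░░░░░░░       
░░░░░░░░░░░░░░░░░░░░░░░░░░░░░       
░░░░░░░░░░░░░░░░░░░░░░░░░░░░░       
░░░░░░░░░░░░░░░░░░░░░░░░░░░░░       
▒▒▒▒▒▒▒▒▒▒▒▒▒▒▒▒▒▒▒▒▒▒▒▒▒▒▒▒▒       
▒▒▒▒▒▒▒▒▒▒▒▒▒▒▒▒▒▒▒▒▒▒▒▒▒▒▒▒▒       
▒▒▒▒▒▒▒▒▒▒▒▒▒▒▒▒▒▒▒▒▒▒▒▒▒▒▒▒▒       
▒▒▒▒▒▒▒▒▒▒▒▒▒▒▒▒▒▒▒▒▒▒▒▒▒▒▒▒▒       
▓▓▓▓▓▓▓▓▓▓▓▓▓▓▓▓▓▓▓▓▓▓▓▓▓▓▓▓▓       
▓▓▓▓▓▓▓▓▓▓▓▓▓▓▓▓▓▓▓▓▓▓▓▓▓▓▓▓▓       
▓▓▓▓▓▓▓▓▓▓▓▓▓▓▓▓▓▓▓▓▓▓▓▓▓▓▓▓▓       
▓▓▓▓▓▓▓▓▓▓▓▓▓▓▓▓▓▓▓▓▓▓▓▓▓▓▓▓▓       
█████████████████████████████       
█████████████████████████████       
█████████████████████████████       
█████████████████████████████       
█████████████████████████████       
                                    
                                    
                                    
                                    


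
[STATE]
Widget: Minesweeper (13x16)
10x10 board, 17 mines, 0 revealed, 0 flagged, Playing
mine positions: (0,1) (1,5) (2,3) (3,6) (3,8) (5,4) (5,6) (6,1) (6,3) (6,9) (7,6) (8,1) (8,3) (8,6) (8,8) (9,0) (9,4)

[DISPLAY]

■■■■■■■■■■   
■■■■■■■■■■   
■■■■■■■■■■   
■■■■■■■■■■   
■■■■■■■■■■   
■■■■■■■■■■   
■■■■■■■■■■   
■■■■■■■■■■   
■■■■■■■■■■   
■■■■■■■■■■   
             
             
             
             
             
             


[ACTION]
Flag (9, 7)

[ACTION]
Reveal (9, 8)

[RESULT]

■■■■■■■■■■   
■■■■■■■■■■   
■■■■■■■■■■   
■■■■■■■■■■   
■■■■■■■■■■   
■■■■■■■■■■   
■■■■■■■■■■   
■■■■■■■■■■   
■■■■■■■■■■   
■■■■■■■⚑1■   
             
             
             
             
             
             


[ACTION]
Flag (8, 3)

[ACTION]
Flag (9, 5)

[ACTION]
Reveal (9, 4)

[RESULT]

■✹■■■■■■■■   
■■■■■✹■■■■   
■■■✹■■■■■■   
■■■■■■✹■✹■   
■■■■■■■■■■   
■■■■✹■✹■■■   
■✹■✹■■■■■✹   
■■■■■■✹■■■   
■✹■✹■■✹■✹■   
✹■■■✹⚑■⚑1■   
             
             
             
             
             
             


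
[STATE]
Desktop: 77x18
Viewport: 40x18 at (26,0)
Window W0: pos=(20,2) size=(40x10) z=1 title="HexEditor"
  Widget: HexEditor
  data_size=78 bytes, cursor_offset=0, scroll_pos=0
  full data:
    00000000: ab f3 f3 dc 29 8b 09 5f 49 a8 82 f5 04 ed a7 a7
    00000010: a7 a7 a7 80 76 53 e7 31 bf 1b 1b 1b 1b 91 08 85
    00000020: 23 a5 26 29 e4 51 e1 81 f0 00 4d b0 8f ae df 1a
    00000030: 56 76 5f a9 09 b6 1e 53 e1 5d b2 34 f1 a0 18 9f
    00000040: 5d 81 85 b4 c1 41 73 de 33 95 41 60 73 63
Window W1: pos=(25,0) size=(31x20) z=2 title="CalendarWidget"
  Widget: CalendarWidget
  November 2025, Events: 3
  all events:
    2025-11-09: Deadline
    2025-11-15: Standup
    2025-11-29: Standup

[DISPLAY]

━━━━━━━━━━━━━━━━━━━━━━━━━━━━━┓          
 CalendarWidget              ┃          
─────────────────────────────┨━━━┓      
        November 2025        ┃   ┃      
Mo Tu We Th Fr Sa Su         ┃───┨      
                1  2         ┃49 ┃      
 3  4  5  6  7  8  9*        ┃bf ┃      
10 11 12 13 14 15* 16        ┃f0 ┃      
17 18 19 20 21 22 23         ┃e1 ┃      
24 25 26 27 28 29* 30        ┃33 ┃      
                             ┃   ┃      
                             ┃━━━┛      
                             ┃          
                             ┃          
                             ┃          
                             ┃          
                             ┃          
                             ┃          


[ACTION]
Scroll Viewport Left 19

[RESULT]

                  ┏━━━━━━━━━━━━━━━━━━━━━
                  ┃ CalendarWidget      
             ┏━━━━┠─────────────────────
             ┃ Hex┃        November 2025
             ┠────┃Mo Tu We Th Fr Sa Su 
             ┃0000┃                1  2 
             ┃0000┃ 3  4  5  6  7  8  9*
             ┃0000┃10 11 12 13 14 15* 16
             ┃0000┃17 18 19 20 21 22 23 
             ┃0000┃24 25 26 27 28 29* 30
             ┃    ┃                     
             ┗━━━━┃                     
                  ┃                     
                  ┃                     
                  ┃                     
                  ┃                     
                  ┃                     
                  ┃                     


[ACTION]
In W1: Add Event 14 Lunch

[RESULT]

                  ┏━━━━━━━━━━━━━━━━━━━━━
                  ┃ CalendarWidget      
             ┏━━━━┠─────────────────────
             ┃ Hex┃        November 2025
             ┠────┃Mo Tu We Th Fr Sa Su 
             ┃0000┃                1  2 
             ┃0000┃ 3  4  5  6  7  8  9*
             ┃0000┃10 11 12 13 14* 15* 1
             ┃0000┃17 18 19 20 21 22 23 
             ┃0000┃24 25 26 27 28 29* 30
             ┃    ┃                     
             ┗━━━━┃                     
                  ┃                     
                  ┃                     
                  ┃                     
                  ┃                     
                  ┃                     
                  ┃                     


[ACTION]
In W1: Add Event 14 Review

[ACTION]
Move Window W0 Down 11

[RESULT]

                  ┏━━━━━━━━━━━━━━━━━━━━━
                  ┃ CalendarWidget      
                  ┠─────────────────────
                  ┃        November 2025
                  ┃Mo Tu We Th Fr Sa Su 
                  ┃                1  2 
                  ┃ 3  4  5  6  7  8  9*
                  ┃10 11 12 13 14* 15* 1
             ┏━━━━┃17 18 19 20 21 22 23 
             ┃ Hex┃24 25 26 27 28 29* 30
             ┠────┃                     
             ┃0000┃                     
             ┃0000┃                     
             ┃0000┃                     
             ┃0000┃                     
             ┃0000┃                     
             ┃    ┃                     
             ┗━━━━┃                     


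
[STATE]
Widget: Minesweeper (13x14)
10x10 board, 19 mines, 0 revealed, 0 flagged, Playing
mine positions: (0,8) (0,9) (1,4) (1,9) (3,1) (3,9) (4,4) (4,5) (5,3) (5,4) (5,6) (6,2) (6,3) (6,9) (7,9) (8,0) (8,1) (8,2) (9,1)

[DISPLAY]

■■■■■■■■■■   
■■■■■■■■■■   
■■■■■■■■■■   
■■■■■■■■■■   
■■■■■■■■■■   
■■■■■■■■■■   
■■■■■■■■■■   
■■■■■■■■■■   
■■■■■■■■■■   
■■■■■■■■■■   
             
             
             
             


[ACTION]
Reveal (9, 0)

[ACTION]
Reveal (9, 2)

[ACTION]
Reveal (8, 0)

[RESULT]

■■■■■■■■✹✹   
■■■■✹■■■■✹   
■■■■■■■■■■   
■✹■■■■■■■✹   
■■■■✹✹■■■■   
■■■✹✹■✹■■■   
■■✹✹■■■■■✹   
■■■■■■■■■✹   
✹✹✹■■■■■■■   
3✹3■■■■■■■   
             
             
             
             


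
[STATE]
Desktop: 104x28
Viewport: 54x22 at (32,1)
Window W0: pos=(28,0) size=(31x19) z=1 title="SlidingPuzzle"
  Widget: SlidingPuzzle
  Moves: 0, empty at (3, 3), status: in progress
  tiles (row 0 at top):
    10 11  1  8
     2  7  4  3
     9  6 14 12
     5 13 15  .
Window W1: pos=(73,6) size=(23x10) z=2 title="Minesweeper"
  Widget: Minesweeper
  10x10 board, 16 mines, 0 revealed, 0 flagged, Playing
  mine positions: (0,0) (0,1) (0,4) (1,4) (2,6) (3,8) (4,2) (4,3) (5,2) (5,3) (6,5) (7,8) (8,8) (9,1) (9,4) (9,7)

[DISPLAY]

idingPuzzle               ┃                           
──────────────────────────┨                           
──┬────┬────┬────┐        ┃                           
0 │ 11 │  1 │  8 │        ┃                           
──┼────┼────┼────┤        ┃                           
2 │  7 │  4 │  3 │        ┃              ┏━━━━━━━━━━━━
──┼────┼────┼────┤        ┃              ┃ Minesweeper
9 │  6 │ 14 │ 12 │        ┃              ┠────────────
──┼────┼────┼────┤        ┃              ┃■■■■■■■■■■  
5 │ 13 │ 15 │    │        ┃              ┃■■■■■■■■■■  
──┴────┴────┴────┘        ┃              ┃■■■■■■■■■■  
es: 0                     ┃              ┃■■■■■■■■■■  
                          ┃              ┃■■■■■■■■■■  
                          ┃              ┃■■■■■■■■■■  
                          ┃              ┗━━━━━━━━━━━━
                          ┃                           
                          ┃                           
━━━━━━━━━━━━━━━━━━━━━━━━━━┛                           
                                                      
                                                      
                                                      
                                                      


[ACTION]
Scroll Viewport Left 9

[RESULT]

     ┃ SlidingPuzzle               ┃                  
     ┠─────────────────────────────┨                  
     ┃┌────┬────┬────┬────┐        ┃                  
     ┃│ 10 │ 11 │  1 │  8 │        ┃                  
     ┃├────┼────┼────┼────┤        ┃                  
     ┃│  2 │  7 │  4 │  3 │        ┃              ┏━━━
     ┃├────┼────┼────┼────┤        ┃              ┃ Mi
     ┃│  9 │  6 │ 14 │ 12 │        ┃              ┠───
     ┃├────┼────┼────┼────┤        ┃              ┃■■■
     ┃│  5 │ 13 │ 15 │    │        ┃              ┃■■■
     ┃└────┴────┴────┴────┘        ┃              ┃■■■
     ┃Moves: 0                     ┃              ┃■■■
     ┃                             ┃              ┃■■■
     ┃                             ┃              ┃■■■
     ┃                             ┃              ┗━━━
     ┃                             ┃                  
     ┃                             ┃                  
     ┗━━━━━━━━━━━━━━━━━━━━━━━━━━━━━┛                  
                                                      
                                                      
                                                      
                                                      


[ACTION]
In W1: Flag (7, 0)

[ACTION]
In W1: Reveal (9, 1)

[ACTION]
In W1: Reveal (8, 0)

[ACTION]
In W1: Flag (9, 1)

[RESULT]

     ┃ SlidingPuzzle               ┃                  
     ┠─────────────────────────────┨                  
     ┃┌────┬────┬────┬────┐        ┃                  
     ┃│ 10 │ 11 │  1 │  8 │        ┃                  
     ┃├────┼────┼────┼────┤        ┃                  
     ┃│  2 │  7 │  4 │  3 │        ┃              ┏━━━
     ┃├────┼────┼────┼────┤        ┃              ┃ Mi
     ┃│  9 │  6 │ 14 │ 12 │        ┃              ┠───
     ┃├────┼────┼────┼────┤        ┃              ┃✹✹■
     ┃│  5 │ 13 │ 15 │    │        ┃              ┃■■■
     ┃└────┴────┴────┴────┘        ┃              ┃■■■
     ┃Moves: 0                     ┃              ┃■■■
     ┃                             ┃              ┃■■✹
     ┃                             ┃              ┃■■✹
     ┃                             ┃              ┗━━━
     ┃                             ┃                  
     ┃                             ┃                  
     ┗━━━━━━━━━━━━━━━━━━━━━━━━━━━━━┛                  
                                                      
                                                      
                                                      
                                                      


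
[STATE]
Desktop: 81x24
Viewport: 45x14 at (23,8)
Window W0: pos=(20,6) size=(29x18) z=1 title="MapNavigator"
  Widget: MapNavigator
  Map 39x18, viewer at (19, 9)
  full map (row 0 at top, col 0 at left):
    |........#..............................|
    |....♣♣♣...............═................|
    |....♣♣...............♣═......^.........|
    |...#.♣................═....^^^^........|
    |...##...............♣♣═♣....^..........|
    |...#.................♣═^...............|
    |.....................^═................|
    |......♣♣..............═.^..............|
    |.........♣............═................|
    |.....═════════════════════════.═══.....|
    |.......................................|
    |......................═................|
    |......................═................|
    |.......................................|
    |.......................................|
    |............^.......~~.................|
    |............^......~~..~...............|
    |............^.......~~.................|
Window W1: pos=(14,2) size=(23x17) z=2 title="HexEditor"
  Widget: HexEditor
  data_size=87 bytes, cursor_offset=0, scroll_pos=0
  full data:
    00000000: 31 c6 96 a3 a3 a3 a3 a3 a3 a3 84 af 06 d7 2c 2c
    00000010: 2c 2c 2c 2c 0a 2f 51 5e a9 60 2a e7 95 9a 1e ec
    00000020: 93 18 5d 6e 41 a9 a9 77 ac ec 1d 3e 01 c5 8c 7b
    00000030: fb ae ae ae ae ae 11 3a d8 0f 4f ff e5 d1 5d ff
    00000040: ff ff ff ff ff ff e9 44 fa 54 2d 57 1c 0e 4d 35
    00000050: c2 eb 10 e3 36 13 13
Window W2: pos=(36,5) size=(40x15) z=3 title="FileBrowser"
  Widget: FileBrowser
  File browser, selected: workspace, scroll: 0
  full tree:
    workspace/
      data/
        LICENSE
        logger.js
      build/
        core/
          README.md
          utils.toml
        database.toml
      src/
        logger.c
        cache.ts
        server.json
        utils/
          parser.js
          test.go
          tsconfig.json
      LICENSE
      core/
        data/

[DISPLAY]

  fb ae ae ae┃> [-] workspace/               
  ff ff ff ff┃    [+] data/                  
  c2 eb 10 e3┃    [+] build/                 
             ┃    [+] src/                   
             ┃    LICENSE                    
             ┃    [+] core/                  
             ┃                               
             ┃                               
             ┃                               
             ┃                               
━━━━━━━━━━━━━┃                               
.............┗━━━━━━━━━━━━━━━━━━━━━━━━━━━━━━━
.........................┃                   
.........................┃                   


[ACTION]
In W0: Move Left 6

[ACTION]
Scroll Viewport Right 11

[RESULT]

ae┃> [-] workspace/                      ┃   
ff┃    [+] data/                         ┃   
e3┃    [+] build/                        ┃   
  ┃    [+] src/                          ┃   
  ┃    LICENSE                           ┃   
  ┃    [+] core/                         ┃   
  ┃                                      ┃   
  ┃                                      ┃   
  ┃                                      ┃   
  ┃                                      ┃   
━━┃                                      ┃   
..┗━━━━━━━━━━━━━━━━━━━━━━━━━━━━━━━━━━━━━━┛   
..............┃                              
..............┃                              


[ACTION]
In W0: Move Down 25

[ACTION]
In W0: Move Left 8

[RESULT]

ae┃> [-] workspace/                      ┃   
ff┃    [+] data/                         ┃   
e3┃    [+] build/                        ┃   
  ┃    [+] src/                          ┃   
  ┃    LICENSE                           ┃   
  ┃    [+] core/                         ┃   
  ┃                                      ┃   
  ┃                                      ┃   
  ┃                                      ┃   
  ┃                                      ┃   
━━┃                                      ┃   
  ┗━━━━━━━━━━━━━━━━━━━━━━━━━━━━━━━━━━━━━━┛   
              ┃                              
              ┃                              


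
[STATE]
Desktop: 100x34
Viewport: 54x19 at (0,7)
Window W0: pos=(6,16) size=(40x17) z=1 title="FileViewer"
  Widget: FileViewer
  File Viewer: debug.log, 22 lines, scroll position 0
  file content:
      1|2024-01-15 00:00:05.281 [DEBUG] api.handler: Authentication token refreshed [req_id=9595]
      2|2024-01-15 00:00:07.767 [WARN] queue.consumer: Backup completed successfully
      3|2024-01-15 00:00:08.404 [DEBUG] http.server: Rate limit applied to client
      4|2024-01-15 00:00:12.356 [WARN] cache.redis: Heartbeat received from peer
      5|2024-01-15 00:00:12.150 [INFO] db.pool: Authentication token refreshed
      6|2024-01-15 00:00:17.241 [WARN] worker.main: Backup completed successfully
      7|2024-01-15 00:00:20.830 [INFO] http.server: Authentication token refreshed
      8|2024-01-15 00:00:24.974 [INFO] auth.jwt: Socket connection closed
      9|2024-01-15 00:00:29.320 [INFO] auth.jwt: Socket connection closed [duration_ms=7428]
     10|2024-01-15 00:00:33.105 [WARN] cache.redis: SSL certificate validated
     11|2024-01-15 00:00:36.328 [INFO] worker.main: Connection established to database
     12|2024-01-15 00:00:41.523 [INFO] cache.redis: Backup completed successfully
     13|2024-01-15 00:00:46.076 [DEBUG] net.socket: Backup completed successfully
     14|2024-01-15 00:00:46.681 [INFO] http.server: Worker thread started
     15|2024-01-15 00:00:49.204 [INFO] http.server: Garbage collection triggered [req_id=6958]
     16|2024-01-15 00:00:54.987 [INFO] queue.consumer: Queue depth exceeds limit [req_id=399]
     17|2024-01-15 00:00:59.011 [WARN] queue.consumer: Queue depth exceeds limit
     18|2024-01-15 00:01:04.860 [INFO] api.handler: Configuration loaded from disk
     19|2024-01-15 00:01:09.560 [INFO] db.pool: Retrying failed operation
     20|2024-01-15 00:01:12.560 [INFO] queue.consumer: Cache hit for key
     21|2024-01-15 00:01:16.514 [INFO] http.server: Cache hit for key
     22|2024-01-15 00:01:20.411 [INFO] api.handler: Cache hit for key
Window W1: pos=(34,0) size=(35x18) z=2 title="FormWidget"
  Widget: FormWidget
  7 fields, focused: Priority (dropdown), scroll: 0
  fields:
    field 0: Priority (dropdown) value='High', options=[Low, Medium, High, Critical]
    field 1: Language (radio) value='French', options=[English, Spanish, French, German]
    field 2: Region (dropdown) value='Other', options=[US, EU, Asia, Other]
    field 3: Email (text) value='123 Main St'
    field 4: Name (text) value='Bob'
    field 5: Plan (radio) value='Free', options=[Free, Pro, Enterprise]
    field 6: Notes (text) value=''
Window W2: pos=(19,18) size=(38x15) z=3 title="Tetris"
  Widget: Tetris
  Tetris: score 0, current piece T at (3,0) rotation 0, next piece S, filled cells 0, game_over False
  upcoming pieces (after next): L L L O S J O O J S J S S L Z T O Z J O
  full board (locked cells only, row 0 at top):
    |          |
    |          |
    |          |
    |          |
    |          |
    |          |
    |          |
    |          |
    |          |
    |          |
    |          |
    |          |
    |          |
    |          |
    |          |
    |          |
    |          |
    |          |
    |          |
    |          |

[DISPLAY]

                                  ┃  Name:       [Bob 
                                  ┃  Plan:       (●) F
                                  ┃  Notes:      [    
                                  ┃                   
                                  ┃                   
                                  ┃                   
                                  ┃                   
                                  ┃                   
                                  ┃                   
      ┏━━━━━━━━━━━━━━━━━━━━━━━━━━━┃                   
      ┃ FileViewer                ┗━━━━━━━━━━━━━━━━━━━
      ┠────────────┏━━━━━━━━━━━━━━━━━━━━━━━━━━━━━━━━━━
      ┃2024-01-15 0┃ Tetris                           
      ┃2024-01-15 0┠──────────────────────────────────
      ┃2024-01-15 0┃          │Next:                  
      ┃2024-01-15 0┃          │ ░░                    
      ┃2024-01-15 0┃          │░░                     
      ┃2024-01-15 0┃          │                       
      ┃2024-01-15 0┃          │                       


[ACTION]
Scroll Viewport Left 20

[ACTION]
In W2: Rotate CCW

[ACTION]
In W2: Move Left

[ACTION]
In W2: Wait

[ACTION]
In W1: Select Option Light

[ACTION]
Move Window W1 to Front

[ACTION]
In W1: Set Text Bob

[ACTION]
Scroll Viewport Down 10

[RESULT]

                                  ┃                   
      ┏━━━━━━━━━━━━━━━━━━━━━━━━━━━┃                   
      ┃ FileViewer                ┗━━━━━━━━━━━━━━━━━━━
      ┠────────────┏━━━━━━━━━━━━━━━━━━━━━━━━━━━━━━━━━━
      ┃2024-01-15 0┃ Tetris                           
      ┃2024-01-15 0┠──────────────────────────────────
      ┃2024-01-15 0┃          │Next:                  
      ┃2024-01-15 0┃          │ ░░                    
      ┃2024-01-15 0┃          │░░                     
      ┃2024-01-15 0┃          │                       
      ┃2024-01-15 0┃          │                       
      ┃2024-01-15 0┃          │                       
      ┃2024-01-15 0┃          │Score:                 
      ┃2024-01-15 0┃          │0                      
      ┃2024-01-15 0┃          │                       
      ┃2024-01-15 0┃          │                       
      ┃2024-01-15 0┃          │                       
      ┗━━━━━━━━━━━━┗━━━━━━━━━━━━━━━━━━━━━━━━━━━━━━━━━━
                                                      
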